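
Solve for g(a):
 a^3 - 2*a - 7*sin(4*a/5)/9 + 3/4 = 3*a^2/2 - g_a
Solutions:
 g(a) = C1 - a^4/4 + a^3/2 + a^2 - 3*a/4 - 35*cos(4*a/5)/36


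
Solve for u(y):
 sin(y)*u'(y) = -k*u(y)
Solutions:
 u(y) = C1*exp(k*(-log(cos(y) - 1) + log(cos(y) + 1))/2)


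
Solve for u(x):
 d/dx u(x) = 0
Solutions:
 u(x) = C1


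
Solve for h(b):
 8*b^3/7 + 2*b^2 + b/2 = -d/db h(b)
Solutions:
 h(b) = C1 - 2*b^4/7 - 2*b^3/3 - b^2/4


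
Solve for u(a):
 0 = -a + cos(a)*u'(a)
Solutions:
 u(a) = C1 + Integral(a/cos(a), a)


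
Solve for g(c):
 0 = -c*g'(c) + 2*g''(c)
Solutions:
 g(c) = C1 + C2*erfi(c/2)


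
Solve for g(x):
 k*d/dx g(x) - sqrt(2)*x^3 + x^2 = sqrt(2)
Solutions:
 g(x) = C1 + sqrt(2)*x^4/(4*k) - x^3/(3*k) + sqrt(2)*x/k


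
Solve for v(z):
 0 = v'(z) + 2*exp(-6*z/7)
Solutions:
 v(z) = C1 + 7*exp(-6*z/7)/3


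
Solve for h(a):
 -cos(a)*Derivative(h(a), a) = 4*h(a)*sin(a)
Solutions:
 h(a) = C1*cos(a)^4


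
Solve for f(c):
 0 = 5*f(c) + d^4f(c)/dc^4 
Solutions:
 f(c) = (C1*sin(sqrt(2)*5^(1/4)*c/2) + C2*cos(sqrt(2)*5^(1/4)*c/2))*exp(-sqrt(2)*5^(1/4)*c/2) + (C3*sin(sqrt(2)*5^(1/4)*c/2) + C4*cos(sqrt(2)*5^(1/4)*c/2))*exp(sqrt(2)*5^(1/4)*c/2)


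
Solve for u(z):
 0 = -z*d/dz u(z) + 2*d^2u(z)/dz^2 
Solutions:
 u(z) = C1 + C2*erfi(z/2)


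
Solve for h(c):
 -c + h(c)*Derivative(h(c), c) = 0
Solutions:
 h(c) = -sqrt(C1 + c^2)
 h(c) = sqrt(C1 + c^2)


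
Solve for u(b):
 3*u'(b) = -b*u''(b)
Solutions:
 u(b) = C1 + C2/b^2


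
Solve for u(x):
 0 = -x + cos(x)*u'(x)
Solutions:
 u(x) = C1 + Integral(x/cos(x), x)


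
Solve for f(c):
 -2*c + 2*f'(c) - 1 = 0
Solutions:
 f(c) = C1 + c^2/2 + c/2


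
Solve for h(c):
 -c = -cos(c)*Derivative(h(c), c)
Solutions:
 h(c) = C1 + Integral(c/cos(c), c)


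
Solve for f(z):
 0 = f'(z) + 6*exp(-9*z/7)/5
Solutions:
 f(z) = C1 + 14*exp(-9*z/7)/15


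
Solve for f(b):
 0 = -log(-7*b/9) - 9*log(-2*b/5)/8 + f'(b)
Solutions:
 f(b) = C1 + 17*b*log(-b)/8 + b*(-2*log(15) - 17/8 + log(2)/8 + 7*log(5)/8 + log(14))


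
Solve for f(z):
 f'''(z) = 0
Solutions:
 f(z) = C1 + C2*z + C3*z^2


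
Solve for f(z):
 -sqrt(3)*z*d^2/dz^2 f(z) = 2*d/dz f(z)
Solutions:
 f(z) = C1 + C2*z^(1 - 2*sqrt(3)/3)


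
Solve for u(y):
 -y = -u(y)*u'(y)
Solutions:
 u(y) = -sqrt(C1 + y^2)
 u(y) = sqrt(C1 + y^2)


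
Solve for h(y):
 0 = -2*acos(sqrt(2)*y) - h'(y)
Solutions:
 h(y) = C1 - 2*y*acos(sqrt(2)*y) + sqrt(2)*sqrt(1 - 2*y^2)


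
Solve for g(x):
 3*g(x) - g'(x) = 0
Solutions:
 g(x) = C1*exp(3*x)


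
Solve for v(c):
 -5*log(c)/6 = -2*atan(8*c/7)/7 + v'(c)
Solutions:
 v(c) = C1 - 5*c*log(c)/6 + 2*c*atan(8*c/7)/7 + 5*c/6 - log(64*c^2 + 49)/8


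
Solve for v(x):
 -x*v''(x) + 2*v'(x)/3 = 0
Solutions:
 v(x) = C1 + C2*x^(5/3)


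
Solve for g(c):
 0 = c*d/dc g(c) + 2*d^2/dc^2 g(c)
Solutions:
 g(c) = C1 + C2*erf(c/2)


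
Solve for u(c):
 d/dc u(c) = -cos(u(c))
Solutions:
 u(c) = pi - asin((C1 + exp(2*c))/(C1 - exp(2*c)))
 u(c) = asin((C1 + exp(2*c))/(C1 - exp(2*c)))


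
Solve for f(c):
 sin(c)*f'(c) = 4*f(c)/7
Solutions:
 f(c) = C1*(cos(c) - 1)^(2/7)/(cos(c) + 1)^(2/7)


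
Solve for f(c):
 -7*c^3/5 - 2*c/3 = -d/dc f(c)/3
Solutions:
 f(c) = C1 + 21*c^4/20 + c^2


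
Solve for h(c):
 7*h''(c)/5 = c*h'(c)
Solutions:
 h(c) = C1 + C2*erfi(sqrt(70)*c/14)


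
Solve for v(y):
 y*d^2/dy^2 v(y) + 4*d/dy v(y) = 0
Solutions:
 v(y) = C1 + C2/y^3


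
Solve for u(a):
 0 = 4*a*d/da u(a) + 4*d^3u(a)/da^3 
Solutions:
 u(a) = C1 + Integral(C2*airyai(-a) + C3*airybi(-a), a)


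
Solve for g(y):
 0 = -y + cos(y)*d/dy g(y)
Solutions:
 g(y) = C1 + Integral(y/cos(y), y)


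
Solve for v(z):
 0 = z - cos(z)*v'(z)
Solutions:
 v(z) = C1 + Integral(z/cos(z), z)


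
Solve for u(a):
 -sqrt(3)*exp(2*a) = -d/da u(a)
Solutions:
 u(a) = C1 + sqrt(3)*exp(2*a)/2


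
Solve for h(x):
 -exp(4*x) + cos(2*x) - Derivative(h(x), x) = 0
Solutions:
 h(x) = C1 - exp(4*x)/4 + sin(2*x)/2


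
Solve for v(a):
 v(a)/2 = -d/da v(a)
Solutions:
 v(a) = C1*exp(-a/2)


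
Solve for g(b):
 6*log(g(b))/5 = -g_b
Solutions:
 li(g(b)) = C1 - 6*b/5


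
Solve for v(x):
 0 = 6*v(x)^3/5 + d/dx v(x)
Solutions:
 v(x) = -sqrt(10)*sqrt(-1/(C1 - 6*x))/2
 v(x) = sqrt(10)*sqrt(-1/(C1 - 6*x))/2


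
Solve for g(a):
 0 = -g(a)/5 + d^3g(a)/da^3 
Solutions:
 g(a) = C3*exp(5^(2/3)*a/5) + (C1*sin(sqrt(3)*5^(2/3)*a/10) + C2*cos(sqrt(3)*5^(2/3)*a/10))*exp(-5^(2/3)*a/10)


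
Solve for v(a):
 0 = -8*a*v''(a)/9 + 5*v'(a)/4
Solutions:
 v(a) = C1 + C2*a^(77/32)


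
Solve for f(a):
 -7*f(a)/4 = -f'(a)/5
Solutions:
 f(a) = C1*exp(35*a/4)


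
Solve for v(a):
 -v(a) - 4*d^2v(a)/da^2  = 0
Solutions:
 v(a) = C1*sin(a/2) + C2*cos(a/2)


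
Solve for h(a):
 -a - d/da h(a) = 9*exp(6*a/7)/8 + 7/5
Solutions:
 h(a) = C1 - a^2/2 - 7*a/5 - 21*exp(6*a/7)/16


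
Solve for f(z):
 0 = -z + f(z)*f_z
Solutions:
 f(z) = -sqrt(C1 + z^2)
 f(z) = sqrt(C1 + z^2)


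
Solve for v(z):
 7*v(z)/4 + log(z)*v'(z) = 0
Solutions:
 v(z) = C1*exp(-7*li(z)/4)


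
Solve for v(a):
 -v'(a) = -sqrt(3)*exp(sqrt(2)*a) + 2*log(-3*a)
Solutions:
 v(a) = C1 - 2*a*log(-a) + 2*a*(1 - log(3)) + sqrt(6)*exp(sqrt(2)*a)/2


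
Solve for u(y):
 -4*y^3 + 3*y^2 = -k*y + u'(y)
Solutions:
 u(y) = C1 + k*y^2/2 - y^4 + y^3


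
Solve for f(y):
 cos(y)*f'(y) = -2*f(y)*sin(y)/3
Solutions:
 f(y) = C1*cos(y)^(2/3)


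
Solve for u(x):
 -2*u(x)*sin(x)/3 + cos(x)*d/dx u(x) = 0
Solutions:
 u(x) = C1/cos(x)^(2/3)


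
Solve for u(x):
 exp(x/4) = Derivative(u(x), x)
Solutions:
 u(x) = C1 + 4*exp(x/4)


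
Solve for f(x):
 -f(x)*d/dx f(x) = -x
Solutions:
 f(x) = -sqrt(C1 + x^2)
 f(x) = sqrt(C1 + x^2)


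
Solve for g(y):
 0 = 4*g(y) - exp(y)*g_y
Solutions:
 g(y) = C1*exp(-4*exp(-y))


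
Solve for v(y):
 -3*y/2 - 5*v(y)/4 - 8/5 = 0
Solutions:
 v(y) = -6*y/5 - 32/25


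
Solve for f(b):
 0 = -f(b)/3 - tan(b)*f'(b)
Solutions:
 f(b) = C1/sin(b)^(1/3)


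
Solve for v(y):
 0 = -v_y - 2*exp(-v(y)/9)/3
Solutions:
 v(y) = 9*log(C1 - 2*y/27)


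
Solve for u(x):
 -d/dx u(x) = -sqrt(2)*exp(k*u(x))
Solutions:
 u(x) = Piecewise((log(-1/(C1*k + sqrt(2)*k*x))/k, Ne(k, 0)), (nan, True))
 u(x) = Piecewise((C1 + sqrt(2)*x, Eq(k, 0)), (nan, True))


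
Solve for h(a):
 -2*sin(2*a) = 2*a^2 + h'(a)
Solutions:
 h(a) = C1 - 2*a^3/3 + cos(2*a)


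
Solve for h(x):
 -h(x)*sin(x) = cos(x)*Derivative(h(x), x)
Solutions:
 h(x) = C1*cos(x)


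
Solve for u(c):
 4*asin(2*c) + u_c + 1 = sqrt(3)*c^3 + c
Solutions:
 u(c) = C1 + sqrt(3)*c^4/4 + c^2/2 - 4*c*asin(2*c) - c - 2*sqrt(1 - 4*c^2)


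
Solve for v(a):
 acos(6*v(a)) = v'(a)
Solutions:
 Integral(1/acos(6*_y), (_y, v(a))) = C1 + a


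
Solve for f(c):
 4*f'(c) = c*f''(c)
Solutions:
 f(c) = C1 + C2*c^5


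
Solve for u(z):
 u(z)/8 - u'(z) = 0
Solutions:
 u(z) = C1*exp(z/8)


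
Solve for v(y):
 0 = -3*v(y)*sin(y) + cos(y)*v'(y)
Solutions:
 v(y) = C1/cos(y)^3


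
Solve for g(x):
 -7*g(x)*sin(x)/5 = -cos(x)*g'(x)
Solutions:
 g(x) = C1/cos(x)^(7/5)


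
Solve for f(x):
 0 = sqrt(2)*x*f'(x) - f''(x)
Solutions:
 f(x) = C1 + C2*erfi(2^(3/4)*x/2)


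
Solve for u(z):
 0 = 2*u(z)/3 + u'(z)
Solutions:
 u(z) = C1*exp(-2*z/3)


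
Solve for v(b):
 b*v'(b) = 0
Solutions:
 v(b) = C1


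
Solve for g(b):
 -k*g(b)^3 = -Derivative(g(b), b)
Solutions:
 g(b) = -sqrt(2)*sqrt(-1/(C1 + b*k))/2
 g(b) = sqrt(2)*sqrt(-1/(C1 + b*k))/2


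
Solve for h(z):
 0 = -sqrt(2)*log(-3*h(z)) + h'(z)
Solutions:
 -sqrt(2)*Integral(1/(log(-_y) + log(3)), (_y, h(z)))/2 = C1 - z


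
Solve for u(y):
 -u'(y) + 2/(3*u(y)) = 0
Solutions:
 u(y) = -sqrt(C1 + 12*y)/3
 u(y) = sqrt(C1 + 12*y)/3


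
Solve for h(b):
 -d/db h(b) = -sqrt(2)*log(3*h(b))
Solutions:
 -sqrt(2)*Integral(1/(log(_y) + log(3)), (_y, h(b)))/2 = C1 - b


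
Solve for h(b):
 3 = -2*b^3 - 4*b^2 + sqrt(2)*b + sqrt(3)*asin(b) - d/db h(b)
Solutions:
 h(b) = C1 - b^4/2 - 4*b^3/3 + sqrt(2)*b^2/2 - 3*b + sqrt(3)*(b*asin(b) + sqrt(1 - b^2))


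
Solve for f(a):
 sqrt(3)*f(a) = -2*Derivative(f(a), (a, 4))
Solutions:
 f(a) = (C1*sin(2^(1/4)*3^(1/8)*a/2) + C2*cos(2^(1/4)*3^(1/8)*a/2))*exp(-2^(1/4)*3^(1/8)*a/2) + (C3*sin(2^(1/4)*3^(1/8)*a/2) + C4*cos(2^(1/4)*3^(1/8)*a/2))*exp(2^(1/4)*3^(1/8)*a/2)


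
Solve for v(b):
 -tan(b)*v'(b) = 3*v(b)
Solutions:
 v(b) = C1/sin(b)^3


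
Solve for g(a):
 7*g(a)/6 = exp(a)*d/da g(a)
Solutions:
 g(a) = C1*exp(-7*exp(-a)/6)


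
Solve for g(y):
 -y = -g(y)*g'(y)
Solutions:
 g(y) = -sqrt(C1 + y^2)
 g(y) = sqrt(C1 + y^2)


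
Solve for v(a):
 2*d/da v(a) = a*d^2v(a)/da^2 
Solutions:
 v(a) = C1 + C2*a^3


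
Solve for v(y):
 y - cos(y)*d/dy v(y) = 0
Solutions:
 v(y) = C1 + Integral(y/cos(y), y)


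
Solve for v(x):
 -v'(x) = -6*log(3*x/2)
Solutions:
 v(x) = C1 + 6*x*log(x) - 6*x + x*log(729/64)


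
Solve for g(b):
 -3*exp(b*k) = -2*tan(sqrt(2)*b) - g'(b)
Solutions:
 g(b) = C1 + 3*Piecewise((exp(b*k)/k, Ne(k, 0)), (b, True)) + sqrt(2)*log(cos(sqrt(2)*b))


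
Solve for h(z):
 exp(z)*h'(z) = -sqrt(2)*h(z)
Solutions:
 h(z) = C1*exp(sqrt(2)*exp(-z))


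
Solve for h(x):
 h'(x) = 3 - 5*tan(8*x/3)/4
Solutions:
 h(x) = C1 + 3*x + 15*log(cos(8*x/3))/32


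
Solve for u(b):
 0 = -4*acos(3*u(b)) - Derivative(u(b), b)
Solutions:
 Integral(1/acos(3*_y), (_y, u(b))) = C1 - 4*b


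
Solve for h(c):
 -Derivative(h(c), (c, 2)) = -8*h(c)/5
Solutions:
 h(c) = C1*exp(-2*sqrt(10)*c/5) + C2*exp(2*sqrt(10)*c/5)


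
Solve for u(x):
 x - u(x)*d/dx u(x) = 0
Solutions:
 u(x) = -sqrt(C1 + x^2)
 u(x) = sqrt(C1 + x^2)


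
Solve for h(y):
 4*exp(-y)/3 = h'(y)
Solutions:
 h(y) = C1 - 4*exp(-y)/3


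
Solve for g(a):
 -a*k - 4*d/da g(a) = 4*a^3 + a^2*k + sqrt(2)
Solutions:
 g(a) = C1 - a^4/4 - a^3*k/12 - a^2*k/8 - sqrt(2)*a/4


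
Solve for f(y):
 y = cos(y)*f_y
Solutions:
 f(y) = C1 + Integral(y/cos(y), y)


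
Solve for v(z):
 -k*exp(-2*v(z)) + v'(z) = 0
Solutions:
 v(z) = log(-sqrt(C1 + 2*k*z))
 v(z) = log(C1 + 2*k*z)/2


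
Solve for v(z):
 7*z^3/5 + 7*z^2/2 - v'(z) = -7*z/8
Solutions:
 v(z) = C1 + 7*z^4/20 + 7*z^3/6 + 7*z^2/16


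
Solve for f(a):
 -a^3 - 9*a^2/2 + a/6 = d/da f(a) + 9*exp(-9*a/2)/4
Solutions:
 f(a) = C1 - a^4/4 - 3*a^3/2 + a^2/12 + exp(-9*a/2)/2


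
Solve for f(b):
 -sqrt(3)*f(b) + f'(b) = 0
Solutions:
 f(b) = C1*exp(sqrt(3)*b)


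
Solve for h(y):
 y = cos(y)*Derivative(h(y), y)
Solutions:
 h(y) = C1 + Integral(y/cos(y), y)


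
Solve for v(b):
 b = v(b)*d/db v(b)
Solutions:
 v(b) = -sqrt(C1 + b^2)
 v(b) = sqrt(C1 + b^2)


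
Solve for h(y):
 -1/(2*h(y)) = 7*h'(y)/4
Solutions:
 h(y) = -sqrt(C1 - 28*y)/7
 h(y) = sqrt(C1 - 28*y)/7


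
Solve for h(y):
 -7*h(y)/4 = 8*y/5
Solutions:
 h(y) = -32*y/35


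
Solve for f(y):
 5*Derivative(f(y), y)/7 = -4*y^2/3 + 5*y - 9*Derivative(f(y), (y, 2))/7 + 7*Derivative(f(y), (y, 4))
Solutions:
 f(y) = C1 + C2*exp(-2^(1/3)*y*(6/(sqrt(1117) + 35)^(1/3) + 2^(1/3)*(sqrt(1117) + 35)^(1/3))/28)*sin(2^(1/3)*sqrt(3)*y*(-2^(1/3)*(sqrt(1117) + 35)^(1/3) + 6/(sqrt(1117) + 35)^(1/3))/28) + C3*exp(-2^(1/3)*y*(6/(sqrt(1117) + 35)^(1/3) + 2^(1/3)*(sqrt(1117) + 35)^(1/3))/28)*cos(2^(1/3)*sqrt(3)*y*(-2^(1/3)*(sqrt(1117) + 35)^(1/3) + 6/(sqrt(1117) + 35)^(1/3))/28) + C4*exp(2^(1/3)*y*(6/(sqrt(1117) + 35)^(1/3) + 2^(1/3)*(sqrt(1117) + 35)^(1/3))/14) - 28*y^3/45 + 343*y^2/50 - 3087*y/125


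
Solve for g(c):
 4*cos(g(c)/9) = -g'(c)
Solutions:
 4*c - 9*log(sin(g(c)/9) - 1)/2 + 9*log(sin(g(c)/9) + 1)/2 = C1


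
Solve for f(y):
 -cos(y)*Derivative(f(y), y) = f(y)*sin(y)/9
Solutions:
 f(y) = C1*cos(y)^(1/9)


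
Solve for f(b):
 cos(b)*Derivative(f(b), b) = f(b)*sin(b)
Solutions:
 f(b) = C1/cos(b)


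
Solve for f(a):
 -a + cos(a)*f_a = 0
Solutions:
 f(a) = C1 + Integral(a/cos(a), a)


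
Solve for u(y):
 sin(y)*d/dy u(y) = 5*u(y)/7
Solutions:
 u(y) = C1*(cos(y) - 1)^(5/14)/(cos(y) + 1)^(5/14)


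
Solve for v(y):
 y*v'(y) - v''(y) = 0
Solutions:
 v(y) = C1 + C2*erfi(sqrt(2)*y/2)


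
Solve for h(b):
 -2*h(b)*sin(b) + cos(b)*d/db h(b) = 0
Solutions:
 h(b) = C1/cos(b)^2


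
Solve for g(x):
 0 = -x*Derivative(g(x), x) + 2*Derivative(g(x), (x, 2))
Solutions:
 g(x) = C1 + C2*erfi(x/2)


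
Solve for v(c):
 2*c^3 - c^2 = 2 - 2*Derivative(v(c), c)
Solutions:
 v(c) = C1 - c^4/4 + c^3/6 + c


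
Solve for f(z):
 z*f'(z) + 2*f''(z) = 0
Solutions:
 f(z) = C1 + C2*erf(z/2)


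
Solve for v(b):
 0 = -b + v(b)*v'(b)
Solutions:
 v(b) = -sqrt(C1 + b^2)
 v(b) = sqrt(C1 + b^2)


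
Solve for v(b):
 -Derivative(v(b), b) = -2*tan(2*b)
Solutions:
 v(b) = C1 - log(cos(2*b))


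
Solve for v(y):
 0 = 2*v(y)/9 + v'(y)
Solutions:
 v(y) = C1*exp(-2*y/9)


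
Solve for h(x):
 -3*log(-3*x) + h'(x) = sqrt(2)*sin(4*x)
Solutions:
 h(x) = C1 + 3*x*log(-x) - 3*x + 3*x*log(3) - sqrt(2)*cos(4*x)/4


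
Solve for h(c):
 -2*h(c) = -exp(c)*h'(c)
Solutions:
 h(c) = C1*exp(-2*exp(-c))


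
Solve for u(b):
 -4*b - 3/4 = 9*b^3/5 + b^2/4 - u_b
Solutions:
 u(b) = C1 + 9*b^4/20 + b^3/12 + 2*b^2 + 3*b/4


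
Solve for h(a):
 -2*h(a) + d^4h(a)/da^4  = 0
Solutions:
 h(a) = C1*exp(-2^(1/4)*a) + C2*exp(2^(1/4)*a) + C3*sin(2^(1/4)*a) + C4*cos(2^(1/4)*a)


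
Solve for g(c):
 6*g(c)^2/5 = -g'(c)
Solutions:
 g(c) = 5/(C1 + 6*c)


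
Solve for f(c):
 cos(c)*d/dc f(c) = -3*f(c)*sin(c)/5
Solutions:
 f(c) = C1*cos(c)^(3/5)


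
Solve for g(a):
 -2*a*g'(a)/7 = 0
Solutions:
 g(a) = C1


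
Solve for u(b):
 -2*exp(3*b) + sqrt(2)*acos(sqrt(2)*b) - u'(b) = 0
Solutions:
 u(b) = C1 + sqrt(2)*(b*acos(sqrt(2)*b) - sqrt(2)*sqrt(1 - 2*b^2)/2) - 2*exp(3*b)/3


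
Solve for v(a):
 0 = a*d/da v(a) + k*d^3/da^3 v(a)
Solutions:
 v(a) = C1 + Integral(C2*airyai(a*(-1/k)^(1/3)) + C3*airybi(a*(-1/k)^(1/3)), a)


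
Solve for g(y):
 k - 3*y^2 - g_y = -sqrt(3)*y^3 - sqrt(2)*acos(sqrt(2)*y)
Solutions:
 g(y) = C1 + k*y + sqrt(3)*y^4/4 - y^3 + sqrt(2)*(y*acos(sqrt(2)*y) - sqrt(2)*sqrt(1 - 2*y^2)/2)


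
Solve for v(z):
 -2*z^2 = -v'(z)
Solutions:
 v(z) = C1 + 2*z^3/3


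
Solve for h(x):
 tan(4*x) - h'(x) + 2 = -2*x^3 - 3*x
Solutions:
 h(x) = C1 + x^4/2 + 3*x^2/2 + 2*x - log(cos(4*x))/4


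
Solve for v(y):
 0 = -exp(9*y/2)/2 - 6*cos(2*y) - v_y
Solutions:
 v(y) = C1 - exp(9*y/2)/9 - 3*sin(2*y)


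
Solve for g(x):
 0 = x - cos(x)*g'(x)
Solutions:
 g(x) = C1 + Integral(x/cos(x), x)


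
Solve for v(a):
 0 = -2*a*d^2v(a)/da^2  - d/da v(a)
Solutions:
 v(a) = C1 + C2*sqrt(a)


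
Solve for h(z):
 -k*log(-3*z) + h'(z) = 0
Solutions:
 h(z) = C1 + k*z*log(-z) + k*z*(-1 + log(3))


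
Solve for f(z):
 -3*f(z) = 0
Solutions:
 f(z) = 0


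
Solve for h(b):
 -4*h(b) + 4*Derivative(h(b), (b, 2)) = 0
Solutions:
 h(b) = C1*exp(-b) + C2*exp(b)


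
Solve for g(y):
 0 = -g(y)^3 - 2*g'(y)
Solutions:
 g(y) = -sqrt(-1/(C1 - y))
 g(y) = sqrt(-1/(C1 - y))


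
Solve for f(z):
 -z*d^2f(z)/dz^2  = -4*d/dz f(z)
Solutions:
 f(z) = C1 + C2*z^5


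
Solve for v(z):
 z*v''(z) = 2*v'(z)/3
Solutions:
 v(z) = C1 + C2*z^(5/3)


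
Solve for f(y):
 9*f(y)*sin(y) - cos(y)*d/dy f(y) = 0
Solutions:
 f(y) = C1/cos(y)^9


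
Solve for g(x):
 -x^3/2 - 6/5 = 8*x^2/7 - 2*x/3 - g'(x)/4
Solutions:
 g(x) = C1 + x^4/2 + 32*x^3/21 - 4*x^2/3 + 24*x/5


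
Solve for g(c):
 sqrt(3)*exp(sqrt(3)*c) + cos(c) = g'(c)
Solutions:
 g(c) = C1 + exp(sqrt(3)*c) + sin(c)


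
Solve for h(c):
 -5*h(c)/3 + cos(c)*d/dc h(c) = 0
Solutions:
 h(c) = C1*(sin(c) + 1)^(5/6)/(sin(c) - 1)^(5/6)


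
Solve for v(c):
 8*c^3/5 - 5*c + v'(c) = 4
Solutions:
 v(c) = C1 - 2*c^4/5 + 5*c^2/2 + 4*c


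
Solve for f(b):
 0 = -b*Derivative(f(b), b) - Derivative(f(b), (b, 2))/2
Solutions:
 f(b) = C1 + C2*erf(b)


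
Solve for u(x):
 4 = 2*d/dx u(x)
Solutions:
 u(x) = C1 + 2*x


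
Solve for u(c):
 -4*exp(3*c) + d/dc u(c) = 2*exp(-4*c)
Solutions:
 u(c) = C1 + 4*exp(3*c)/3 - exp(-4*c)/2


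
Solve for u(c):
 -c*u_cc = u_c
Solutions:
 u(c) = C1 + C2*log(c)


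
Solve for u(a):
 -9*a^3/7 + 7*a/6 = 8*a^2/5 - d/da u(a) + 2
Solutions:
 u(a) = C1 + 9*a^4/28 + 8*a^3/15 - 7*a^2/12 + 2*a


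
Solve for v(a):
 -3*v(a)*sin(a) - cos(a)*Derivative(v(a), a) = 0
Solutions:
 v(a) = C1*cos(a)^3


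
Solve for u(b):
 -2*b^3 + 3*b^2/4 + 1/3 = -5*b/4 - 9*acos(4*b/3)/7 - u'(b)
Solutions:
 u(b) = C1 + b^4/2 - b^3/4 - 5*b^2/8 - 9*b*acos(4*b/3)/7 - b/3 + 9*sqrt(9 - 16*b^2)/28


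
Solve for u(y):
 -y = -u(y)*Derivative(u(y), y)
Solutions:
 u(y) = -sqrt(C1 + y^2)
 u(y) = sqrt(C1 + y^2)


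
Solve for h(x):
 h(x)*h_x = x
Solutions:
 h(x) = -sqrt(C1 + x^2)
 h(x) = sqrt(C1 + x^2)


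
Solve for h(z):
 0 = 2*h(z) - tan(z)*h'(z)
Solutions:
 h(z) = C1*sin(z)^2


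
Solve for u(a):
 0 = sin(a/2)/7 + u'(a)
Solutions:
 u(a) = C1 + 2*cos(a/2)/7


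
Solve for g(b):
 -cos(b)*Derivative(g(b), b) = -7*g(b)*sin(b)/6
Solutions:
 g(b) = C1/cos(b)^(7/6)


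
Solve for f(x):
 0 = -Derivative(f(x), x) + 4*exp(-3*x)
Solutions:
 f(x) = C1 - 4*exp(-3*x)/3


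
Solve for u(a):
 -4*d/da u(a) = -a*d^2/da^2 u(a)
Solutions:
 u(a) = C1 + C2*a^5


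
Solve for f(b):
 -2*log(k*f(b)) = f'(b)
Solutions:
 li(k*f(b))/k = C1 - 2*b


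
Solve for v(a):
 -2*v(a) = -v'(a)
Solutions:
 v(a) = C1*exp(2*a)


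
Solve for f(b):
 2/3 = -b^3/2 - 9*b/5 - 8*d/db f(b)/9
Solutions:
 f(b) = C1 - 9*b^4/64 - 81*b^2/80 - 3*b/4


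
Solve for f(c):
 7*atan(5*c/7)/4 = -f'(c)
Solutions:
 f(c) = C1 - 7*c*atan(5*c/7)/4 + 49*log(25*c^2 + 49)/40


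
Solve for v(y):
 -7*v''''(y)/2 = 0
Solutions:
 v(y) = C1 + C2*y + C3*y^2 + C4*y^3


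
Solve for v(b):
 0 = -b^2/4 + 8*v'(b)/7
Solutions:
 v(b) = C1 + 7*b^3/96


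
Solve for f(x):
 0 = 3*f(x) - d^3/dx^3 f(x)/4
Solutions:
 f(x) = C3*exp(12^(1/3)*x) + (C1*sin(2^(2/3)*3^(5/6)*x/2) + C2*cos(2^(2/3)*3^(5/6)*x/2))*exp(-12^(1/3)*x/2)


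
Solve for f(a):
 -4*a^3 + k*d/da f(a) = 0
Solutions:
 f(a) = C1 + a^4/k


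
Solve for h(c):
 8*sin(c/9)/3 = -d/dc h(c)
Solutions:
 h(c) = C1 + 24*cos(c/9)


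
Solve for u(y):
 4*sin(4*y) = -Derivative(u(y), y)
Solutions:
 u(y) = C1 + cos(4*y)


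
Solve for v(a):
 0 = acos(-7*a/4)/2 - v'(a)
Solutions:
 v(a) = C1 + a*acos(-7*a/4)/2 + sqrt(16 - 49*a^2)/14


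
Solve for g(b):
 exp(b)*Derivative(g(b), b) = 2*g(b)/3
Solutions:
 g(b) = C1*exp(-2*exp(-b)/3)


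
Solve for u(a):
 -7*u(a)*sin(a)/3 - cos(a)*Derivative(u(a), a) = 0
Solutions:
 u(a) = C1*cos(a)^(7/3)


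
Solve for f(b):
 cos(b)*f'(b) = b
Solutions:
 f(b) = C1 + Integral(b/cos(b), b)


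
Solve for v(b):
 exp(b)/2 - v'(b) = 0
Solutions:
 v(b) = C1 + exp(b)/2


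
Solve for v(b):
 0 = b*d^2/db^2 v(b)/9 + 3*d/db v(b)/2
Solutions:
 v(b) = C1 + C2/b^(25/2)


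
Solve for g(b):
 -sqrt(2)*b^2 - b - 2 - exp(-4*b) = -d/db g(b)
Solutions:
 g(b) = C1 + sqrt(2)*b^3/3 + b^2/2 + 2*b - exp(-4*b)/4


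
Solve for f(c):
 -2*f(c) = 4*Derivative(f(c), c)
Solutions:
 f(c) = C1*exp(-c/2)


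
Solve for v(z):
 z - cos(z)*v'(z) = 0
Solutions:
 v(z) = C1 + Integral(z/cos(z), z)


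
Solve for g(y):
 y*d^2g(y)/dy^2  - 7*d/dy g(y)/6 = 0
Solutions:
 g(y) = C1 + C2*y^(13/6)


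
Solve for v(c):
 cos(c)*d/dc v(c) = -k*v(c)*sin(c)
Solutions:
 v(c) = C1*exp(k*log(cos(c)))


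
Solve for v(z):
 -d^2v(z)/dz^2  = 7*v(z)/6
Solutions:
 v(z) = C1*sin(sqrt(42)*z/6) + C2*cos(sqrt(42)*z/6)


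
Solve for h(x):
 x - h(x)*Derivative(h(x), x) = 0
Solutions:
 h(x) = -sqrt(C1 + x^2)
 h(x) = sqrt(C1 + x^2)


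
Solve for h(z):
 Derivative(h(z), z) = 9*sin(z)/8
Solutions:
 h(z) = C1 - 9*cos(z)/8


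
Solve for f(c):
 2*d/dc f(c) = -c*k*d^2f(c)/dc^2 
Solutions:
 f(c) = C1 + c^(((re(k) - 2)*re(k) + im(k)^2)/(re(k)^2 + im(k)^2))*(C2*sin(2*log(c)*Abs(im(k))/(re(k)^2 + im(k)^2)) + C3*cos(2*log(c)*im(k)/(re(k)^2 + im(k)^2)))


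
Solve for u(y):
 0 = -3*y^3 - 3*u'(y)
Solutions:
 u(y) = C1 - y^4/4


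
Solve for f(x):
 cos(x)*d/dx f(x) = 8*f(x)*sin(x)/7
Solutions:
 f(x) = C1/cos(x)^(8/7)


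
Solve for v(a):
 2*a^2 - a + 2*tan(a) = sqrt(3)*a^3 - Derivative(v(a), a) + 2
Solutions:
 v(a) = C1 + sqrt(3)*a^4/4 - 2*a^3/3 + a^2/2 + 2*a + 2*log(cos(a))


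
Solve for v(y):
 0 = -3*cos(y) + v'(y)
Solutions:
 v(y) = C1 + 3*sin(y)


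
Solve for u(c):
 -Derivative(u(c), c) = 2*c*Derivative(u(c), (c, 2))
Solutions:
 u(c) = C1 + C2*sqrt(c)


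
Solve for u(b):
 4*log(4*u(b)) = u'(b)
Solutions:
 -Integral(1/(log(_y) + 2*log(2)), (_y, u(b)))/4 = C1 - b


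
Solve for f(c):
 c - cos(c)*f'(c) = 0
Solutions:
 f(c) = C1 + Integral(c/cos(c), c)


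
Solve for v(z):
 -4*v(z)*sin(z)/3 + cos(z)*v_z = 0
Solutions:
 v(z) = C1/cos(z)^(4/3)


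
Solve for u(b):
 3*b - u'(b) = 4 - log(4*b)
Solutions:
 u(b) = C1 + 3*b^2/2 + b*log(b) - 5*b + b*log(4)


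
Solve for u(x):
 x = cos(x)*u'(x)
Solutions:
 u(x) = C1 + Integral(x/cos(x), x)


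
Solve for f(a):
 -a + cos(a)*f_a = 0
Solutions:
 f(a) = C1 + Integral(a/cos(a), a)


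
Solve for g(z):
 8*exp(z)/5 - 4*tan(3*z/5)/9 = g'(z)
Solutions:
 g(z) = C1 + 8*exp(z)/5 + 20*log(cos(3*z/5))/27


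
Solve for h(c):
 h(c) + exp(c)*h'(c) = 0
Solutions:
 h(c) = C1*exp(exp(-c))


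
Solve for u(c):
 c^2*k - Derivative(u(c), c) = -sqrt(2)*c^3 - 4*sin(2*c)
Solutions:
 u(c) = C1 + sqrt(2)*c^4/4 + c^3*k/3 - 2*cos(2*c)


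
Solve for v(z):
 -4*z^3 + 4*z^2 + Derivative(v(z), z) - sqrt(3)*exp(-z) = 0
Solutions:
 v(z) = C1 + z^4 - 4*z^3/3 - sqrt(3)*exp(-z)


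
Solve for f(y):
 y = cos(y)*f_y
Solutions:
 f(y) = C1 + Integral(y/cos(y), y)


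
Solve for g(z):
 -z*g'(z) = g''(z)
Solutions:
 g(z) = C1 + C2*erf(sqrt(2)*z/2)


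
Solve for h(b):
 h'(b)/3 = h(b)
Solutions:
 h(b) = C1*exp(3*b)


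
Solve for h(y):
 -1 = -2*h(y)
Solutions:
 h(y) = 1/2


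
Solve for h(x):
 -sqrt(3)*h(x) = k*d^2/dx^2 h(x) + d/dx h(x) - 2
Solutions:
 h(x) = C1*exp(x*(sqrt(-4*sqrt(3)*k + 1) - 1)/(2*k)) + C2*exp(-x*(sqrt(-4*sqrt(3)*k + 1) + 1)/(2*k)) + 2*sqrt(3)/3


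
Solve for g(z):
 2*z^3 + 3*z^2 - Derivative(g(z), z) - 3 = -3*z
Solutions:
 g(z) = C1 + z^4/2 + z^3 + 3*z^2/2 - 3*z


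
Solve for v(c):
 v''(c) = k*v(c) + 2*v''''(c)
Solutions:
 v(c) = C1*exp(-c*sqrt(1 - sqrt(1 - 8*k))/2) + C2*exp(c*sqrt(1 - sqrt(1 - 8*k))/2) + C3*exp(-c*sqrt(sqrt(1 - 8*k) + 1)/2) + C4*exp(c*sqrt(sqrt(1 - 8*k) + 1)/2)


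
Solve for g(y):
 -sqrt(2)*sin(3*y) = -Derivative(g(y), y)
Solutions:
 g(y) = C1 - sqrt(2)*cos(3*y)/3


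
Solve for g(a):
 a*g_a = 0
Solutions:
 g(a) = C1


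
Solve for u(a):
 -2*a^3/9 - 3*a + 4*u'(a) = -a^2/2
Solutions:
 u(a) = C1 + a^4/72 - a^3/24 + 3*a^2/8


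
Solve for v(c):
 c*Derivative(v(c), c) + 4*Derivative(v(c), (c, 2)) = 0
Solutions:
 v(c) = C1 + C2*erf(sqrt(2)*c/4)


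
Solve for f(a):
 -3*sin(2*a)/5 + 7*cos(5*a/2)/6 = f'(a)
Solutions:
 f(a) = C1 + 7*sin(5*a/2)/15 + 3*cos(2*a)/10


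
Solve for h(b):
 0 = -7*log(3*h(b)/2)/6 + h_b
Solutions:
 6*Integral(1/(-log(_y) - log(3) + log(2)), (_y, h(b)))/7 = C1 - b


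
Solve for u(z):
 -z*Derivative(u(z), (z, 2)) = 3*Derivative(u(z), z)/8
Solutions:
 u(z) = C1 + C2*z^(5/8)


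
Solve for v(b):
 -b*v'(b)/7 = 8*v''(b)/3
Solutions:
 v(b) = C1 + C2*erf(sqrt(21)*b/28)


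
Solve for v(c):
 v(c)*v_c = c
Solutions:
 v(c) = -sqrt(C1 + c^2)
 v(c) = sqrt(C1 + c^2)


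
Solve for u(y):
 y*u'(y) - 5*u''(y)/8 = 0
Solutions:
 u(y) = C1 + C2*erfi(2*sqrt(5)*y/5)


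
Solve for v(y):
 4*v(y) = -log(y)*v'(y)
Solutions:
 v(y) = C1*exp(-4*li(y))


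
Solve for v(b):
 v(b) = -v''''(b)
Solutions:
 v(b) = (C1*sin(sqrt(2)*b/2) + C2*cos(sqrt(2)*b/2))*exp(-sqrt(2)*b/2) + (C3*sin(sqrt(2)*b/2) + C4*cos(sqrt(2)*b/2))*exp(sqrt(2)*b/2)


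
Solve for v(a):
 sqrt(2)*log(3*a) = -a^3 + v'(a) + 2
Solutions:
 v(a) = C1 + a^4/4 + sqrt(2)*a*log(a) - 2*a - sqrt(2)*a + sqrt(2)*a*log(3)


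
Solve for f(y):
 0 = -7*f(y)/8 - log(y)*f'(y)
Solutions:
 f(y) = C1*exp(-7*li(y)/8)


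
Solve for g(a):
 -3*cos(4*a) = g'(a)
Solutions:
 g(a) = C1 - 3*sin(4*a)/4


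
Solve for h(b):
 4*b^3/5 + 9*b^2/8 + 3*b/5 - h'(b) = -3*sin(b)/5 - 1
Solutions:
 h(b) = C1 + b^4/5 + 3*b^3/8 + 3*b^2/10 + b - 3*cos(b)/5


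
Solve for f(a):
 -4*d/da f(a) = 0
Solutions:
 f(a) = C1


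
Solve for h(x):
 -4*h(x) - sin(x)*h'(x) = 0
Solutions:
 h(x) = C1*(cos(x)^2 + 2*cos(x) + 1)/(cos(x)^2 - 2*cos(x) + 1)


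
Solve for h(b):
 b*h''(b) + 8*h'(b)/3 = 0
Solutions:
 h(b) = C1 + C2/b^(5/3)


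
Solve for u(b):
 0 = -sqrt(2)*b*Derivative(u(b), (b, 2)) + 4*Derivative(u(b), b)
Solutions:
 u(b) = C1 + C2*b^(1 + 2*sqrt(2))


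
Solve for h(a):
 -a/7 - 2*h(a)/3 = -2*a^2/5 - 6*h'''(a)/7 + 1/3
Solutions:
 h(a) = C3*exp(21^(1/3)*a/3) + 3*a^2/5 - 3*a/14 + (C1*sin(3^(5/6)*7^(1/3)*a/6) + C2*cos(3^(5/6)*7^(1/3)*a/6))*exp(-21^(1/3)*a/6) - 1/2


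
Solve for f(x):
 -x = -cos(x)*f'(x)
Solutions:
 f(x) = C1 + Integral(x/cos(x), x)


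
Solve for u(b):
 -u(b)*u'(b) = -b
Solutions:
 u(b) = -sqrt(C1 + b^2)
 u(b) = sqrt(C1 + b^2)


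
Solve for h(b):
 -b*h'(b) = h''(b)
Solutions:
 h(b) = C1 + C2*erf(sqrt(2)*b/2)


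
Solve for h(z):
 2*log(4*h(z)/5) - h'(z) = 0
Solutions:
 -Integral(1/(log(_y) - log(5) + 2*log(2)), (_y, h(z)))/2 = C1 - z


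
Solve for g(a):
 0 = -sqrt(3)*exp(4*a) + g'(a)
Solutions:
 g(a) = C1 + sqrt(3)*exp(4*a)/4


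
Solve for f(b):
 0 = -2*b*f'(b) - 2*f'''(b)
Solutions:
 f(b) = C1 + Integral(C2*airyai(-b) + C3*airybi(-b), b)


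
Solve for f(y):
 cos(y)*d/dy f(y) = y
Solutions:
 f(y) = C1 + Integral(y/cos(y), y)


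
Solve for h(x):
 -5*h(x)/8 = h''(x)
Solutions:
 h(x) = C1*sin(sqrt(10)*x/4) + C2*cos(sqrt(10)*x/4)


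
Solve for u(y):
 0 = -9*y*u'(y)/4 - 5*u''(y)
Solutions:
 u(y) = C1 + C2*erf(3*sqrt(10)*y/20)


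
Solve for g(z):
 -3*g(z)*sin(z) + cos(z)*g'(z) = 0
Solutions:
 g(z) = C1/cos(z)^3


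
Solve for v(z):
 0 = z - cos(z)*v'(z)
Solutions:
 v(z) = C1 + Integral(z/cos(z), z)


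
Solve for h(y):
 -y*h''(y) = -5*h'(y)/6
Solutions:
 h(y) = C1 + C2*y^(11/6)


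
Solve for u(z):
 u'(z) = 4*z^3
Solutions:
 u(z) = C1 + z^4


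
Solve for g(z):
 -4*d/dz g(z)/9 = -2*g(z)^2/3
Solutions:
 g(z) = -2/(C1 + 3*z)


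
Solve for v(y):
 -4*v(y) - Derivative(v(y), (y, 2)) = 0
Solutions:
 v(y) = C1*sin(2*y) + C2*cos(2*y)


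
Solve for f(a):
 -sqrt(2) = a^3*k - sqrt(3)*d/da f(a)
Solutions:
 f(a) = C1 + sqrt(3)*a^4*k/12 + sqrt(6)*a/3


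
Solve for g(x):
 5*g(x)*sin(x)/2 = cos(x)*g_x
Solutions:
 g(x) = C1/cos(x)^(5/2)


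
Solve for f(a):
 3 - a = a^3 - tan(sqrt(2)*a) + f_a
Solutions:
 f(a) = C1 - a^4/4 - a^2/2 + 3*a - sqrt(2)*log(cos(sqrt(2)*a))/2


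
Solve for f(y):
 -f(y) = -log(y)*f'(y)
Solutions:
 f(y) = C1*exp(li(y))


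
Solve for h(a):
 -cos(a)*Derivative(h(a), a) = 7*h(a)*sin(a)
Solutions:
 h(a) = C1*cos(a)^7


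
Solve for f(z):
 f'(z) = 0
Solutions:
 f(z) = C1


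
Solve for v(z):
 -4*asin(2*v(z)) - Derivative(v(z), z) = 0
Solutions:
 Integral(1/asin(2*_y), (_y, v(z))) = C1 - 4*z


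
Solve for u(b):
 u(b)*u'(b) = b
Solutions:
 u(b) = -sqrt(C1 + b^2)
 u(b) = sqrt(C1 + b^2)


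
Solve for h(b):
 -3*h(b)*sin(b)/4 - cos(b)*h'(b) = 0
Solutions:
 h(b) = C1*cos(b)^(3/4)


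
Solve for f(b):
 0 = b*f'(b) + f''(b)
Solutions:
 f(b) = C1 + C2*erf(sqrt(2)*b/2)


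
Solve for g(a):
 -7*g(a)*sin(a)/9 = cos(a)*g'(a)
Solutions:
 g(a) = C1*cos(a)^(7/9)


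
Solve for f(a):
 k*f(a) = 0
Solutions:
 f(a) = 0


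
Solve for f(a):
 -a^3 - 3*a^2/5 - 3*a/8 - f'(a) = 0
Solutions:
 f(a) = C1 - a^4/4 - a^3/5 - 3*a^2/16


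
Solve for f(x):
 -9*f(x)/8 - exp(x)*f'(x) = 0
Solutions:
 f(x) = C1*exp(9*exp(-x)/8)


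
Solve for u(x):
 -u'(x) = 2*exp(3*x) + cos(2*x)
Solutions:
 u(x) = C1 - 2*exp(3*x)/3 - sin(2*x)/2


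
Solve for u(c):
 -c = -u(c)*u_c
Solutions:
 u(c) = -sqrt(C1 + c^2)
 u(c) = sqrt(C1 + c^2)


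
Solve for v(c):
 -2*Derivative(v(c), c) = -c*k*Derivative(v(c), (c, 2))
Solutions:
 v(c) = C1 + c^(((re(k) + 2)*re(k) + im(k)^2)/(re(k)^2 + im(k)^2))*(C2*sin(2*log(c)*Abs(im(k))/(re(k)^2 + im(k)^2)) + C3*cos(2*log(c)*im(k)/(re(k)^2 + im(k)^2)))


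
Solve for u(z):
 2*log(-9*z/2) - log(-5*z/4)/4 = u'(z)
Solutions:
 u(z) = C1 + 7*z*log(-z)/4 + z*(-log(20) - 7/4 + log(2)/2 + 3*log(5)/4 + 4*log(3))


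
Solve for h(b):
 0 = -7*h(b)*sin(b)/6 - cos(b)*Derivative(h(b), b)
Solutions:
 h(b) = C1*cos(b)^(7/6)


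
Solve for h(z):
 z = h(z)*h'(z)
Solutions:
 h(z) = -sqrt(C1 + z^2)
 h(z) = sqrt(C1 + z^2)


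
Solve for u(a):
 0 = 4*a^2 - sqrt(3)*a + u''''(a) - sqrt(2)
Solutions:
 u(a) = C1 + C2*a + C3*a^2 + C4*a^3 - a^6/90 + sqrt(3)*a^5/120 + sqrt(2)*a^4/24


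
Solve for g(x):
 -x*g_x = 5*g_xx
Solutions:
 g(x) = C1 + C2*erf(sqrt(10)*x/10)


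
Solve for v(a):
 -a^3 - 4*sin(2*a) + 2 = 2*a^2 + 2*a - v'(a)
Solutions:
 v(a) = C1 + a^4/4 + 2*a^3/3 + a^2 - 2*a - 2*cos(2*a)


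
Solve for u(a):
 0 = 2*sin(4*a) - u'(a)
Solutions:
 u(a) = C1 - cos(4*a)/2


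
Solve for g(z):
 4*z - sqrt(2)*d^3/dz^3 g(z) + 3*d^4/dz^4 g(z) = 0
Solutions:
 g(z) = C1 + C2*z + C3*z^2 + C4*exp(sqrt(2)*z/3) + sqrt(2)*z^4/12 + z^3


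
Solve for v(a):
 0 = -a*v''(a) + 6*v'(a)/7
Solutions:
 v(a) = C1 + C2*a^(13/7)


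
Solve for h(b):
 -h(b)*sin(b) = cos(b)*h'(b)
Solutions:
 h(b) = C1*cos(b)


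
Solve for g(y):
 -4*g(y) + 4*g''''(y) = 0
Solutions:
 g(y) = C1*exp(-y) + C2*exp(y) + C3*sin(y) + C4*cos(y)


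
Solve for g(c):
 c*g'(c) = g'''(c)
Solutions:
 g(c) = C1 + Integral(C2*airyai(c) + C3*airybi(c), c)


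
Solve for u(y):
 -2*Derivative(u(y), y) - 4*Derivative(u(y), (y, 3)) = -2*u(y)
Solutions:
 u(y) = C1*exp(6^(1/3)*y*(-(9 + sqrt(87))^(1/3) + 6^(1/3)/(9 + sqrt(87))^(1/3))/12)*sin(2^(1/3)*3^(1/6)*y*(3*2^(1/3)/(9 + sqrt(87))^(1/3) + 3^(2/3)*(9 + sqrt(87))^(1/3))/12) + C2*exp(6^(1/3)*y*(-(9 + sqrt(87))^(1/3) + 6^(1/3)/(9 + sqrt(87))^(1/3))/12)*cos(2^(1/3)*3^(1/6)*y*(3*2^(1/3)/(9 + sqrt(87))^(1/3) + 3^(2/3)*(9 + sqrt(87))^(1/3))/12) + C3*exp(-6^(1/3)*y*(-(9 + sqrt(87))^(1/3) + 6^(1/3)/(9 + sqrt(87))^(1/3))/6)


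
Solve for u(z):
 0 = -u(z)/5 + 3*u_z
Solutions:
 u(z) = C1*exp(z/15)


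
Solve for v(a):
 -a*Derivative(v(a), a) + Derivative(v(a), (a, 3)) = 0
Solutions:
 v(a) = C1 + Integral(C2*airyai(a) + C3*airybi(a), a)


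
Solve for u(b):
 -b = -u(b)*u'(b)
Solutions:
 u(b) = -sqrt(C1 + b^2)
 u(b) = sqrt(C1 + b^2)


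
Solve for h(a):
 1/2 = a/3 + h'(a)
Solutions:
 h(a) = C1 - a^2/6 + a/2


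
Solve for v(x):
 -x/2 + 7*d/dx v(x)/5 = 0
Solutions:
 v(x) = C1 + 5*x^2/28


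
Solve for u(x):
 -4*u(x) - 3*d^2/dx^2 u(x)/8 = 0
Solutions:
 u(x) = C1*sin(4*sqrt(6)*x/3) + C2*cos(4*sqrt(6)*x/3)


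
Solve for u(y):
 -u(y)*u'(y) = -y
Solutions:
 u(y) = -sqrt(C1 + y^2)
 u(y) = sqrt(C1 + y^2)


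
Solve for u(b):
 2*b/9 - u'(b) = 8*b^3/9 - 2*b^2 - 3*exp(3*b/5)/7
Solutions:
 u(b) = C1 - 2*b^4/9 + 2*b^3/3 + b^2/9 + 5*exp(3*b/5)/7


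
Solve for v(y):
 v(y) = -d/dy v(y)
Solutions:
 v(y) = C1*exp(-y)


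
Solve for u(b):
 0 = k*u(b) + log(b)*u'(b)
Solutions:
 u(b) = C1*exp(-k*li(b))


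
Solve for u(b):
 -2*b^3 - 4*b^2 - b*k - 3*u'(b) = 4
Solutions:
 u(b) = C1 - b^4/6 - 4*b^3/9 - b^2*k/6 - 4*b/3


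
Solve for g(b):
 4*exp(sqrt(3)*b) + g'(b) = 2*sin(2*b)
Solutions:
 g(b) = C1 - 4*sqrt(3)*exp(sqrt(3)*b)/3 - cos(2*b)


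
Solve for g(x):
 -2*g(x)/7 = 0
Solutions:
 g(x) = 0


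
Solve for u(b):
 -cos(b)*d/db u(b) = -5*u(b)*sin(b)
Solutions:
 u(b) = C1/cos(b)^5


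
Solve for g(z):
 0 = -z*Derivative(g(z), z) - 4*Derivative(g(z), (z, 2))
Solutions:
 g(z) = C1 + C2*erf(sqrt(2)*z/4)


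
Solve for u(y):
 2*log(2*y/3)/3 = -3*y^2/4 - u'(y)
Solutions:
 u(y) = C1 - y^3/4 - 2*y*log(y)/3 - 2*y*log(2)/3 + 2*y/3 + 2*y*log(3)/3


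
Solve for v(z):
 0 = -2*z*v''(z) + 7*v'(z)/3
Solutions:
 v(z) = C1 + C2*z^(13/6)


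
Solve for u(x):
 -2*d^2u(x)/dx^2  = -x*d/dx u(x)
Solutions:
 u(x) = C1 + C2*erfi(x/2)


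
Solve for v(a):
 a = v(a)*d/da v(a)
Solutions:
 v(a) = -sqrt(C1 + a^2)
 v(a) = sqrt(C1 + a^2)


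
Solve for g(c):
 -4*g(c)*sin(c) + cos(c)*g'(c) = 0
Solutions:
 g(c) = C1/cos(c)^4


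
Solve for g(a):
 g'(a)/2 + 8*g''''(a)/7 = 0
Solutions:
 g(a) = C1 + C4*exp(-2^(2/3)*7^(1/3)*a/4) + (C2*sin(2^(2/3)*sqrt(3)*7^(1/3)*a/8) + C3*cos(2^(2/3)*sqrt(3)*7^(1/3)*a/8))*exp(2^(2/3)*7^(1/3)*a/8)


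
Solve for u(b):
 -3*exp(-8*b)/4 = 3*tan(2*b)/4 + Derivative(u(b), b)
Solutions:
 u(b) = C1 - 3*log(tan(2*b)^2 + 1)/16 + 3*exp(-8*b)/32


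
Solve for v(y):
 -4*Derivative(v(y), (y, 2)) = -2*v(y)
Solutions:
 v(y) = C1*exp(-sqrt(2)*y/2) + C2*exp(sqrt(2)*y/2)


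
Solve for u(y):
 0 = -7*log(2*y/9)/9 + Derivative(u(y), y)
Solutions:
 u(y) = C1 + 7*y*log(y)/9 - 14*y*log(3)/9 - 7*y/9 + 7*y*log(2)/9


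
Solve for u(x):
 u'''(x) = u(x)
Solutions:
 u(x) = C3*exp(x) + (C1*sin(sqrt(3)*x/2) + C2*cos(sqrt(3)*x/2))*exp(-x/2)


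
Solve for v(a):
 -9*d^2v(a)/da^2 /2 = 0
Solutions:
 v(a) = C1 + C2*a


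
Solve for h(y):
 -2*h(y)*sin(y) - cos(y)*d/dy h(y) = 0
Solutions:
 h(y) = C1*cos(y)^2


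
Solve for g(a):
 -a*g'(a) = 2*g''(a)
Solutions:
 g(a) = C1 + C2*erf(a/2)


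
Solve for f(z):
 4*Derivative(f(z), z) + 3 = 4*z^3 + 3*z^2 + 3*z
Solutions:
 f(z) = C1 + z^4/4 + z^3/4 + 3*z^2/8 - 3*z/4


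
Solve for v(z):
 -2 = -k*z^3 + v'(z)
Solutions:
 v(z) = C1 + k*z^4/4 - 2*z


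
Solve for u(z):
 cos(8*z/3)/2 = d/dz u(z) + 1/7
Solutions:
 u(z) = C1 - z/7 + 3*sin(8*z/3)/16


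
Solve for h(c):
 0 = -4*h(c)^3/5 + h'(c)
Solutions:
 h(c) = -sqrt(10)*sqrt(-1/(C1 + 4*c))/2
 h(c) = sqrt(10)*sqrt(-1/(C1 + 4*c))/2


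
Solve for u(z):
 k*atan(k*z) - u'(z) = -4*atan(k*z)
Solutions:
 u(z) = C1 + (k + 4)*Piecewise((z*atan(k*z) - log(k^2*z^2 + 1)/(2*k), Ne(k, 0)), (0, True))


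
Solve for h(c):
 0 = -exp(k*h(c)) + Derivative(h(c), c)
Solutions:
 h(c) = Piecewise((log(-1/(C1*k + c*k))/k, Ne(k, 0)), (nan, True))
 h(c) = Piecewise((C1 + c, Eq(k, 0)), (nan, True))


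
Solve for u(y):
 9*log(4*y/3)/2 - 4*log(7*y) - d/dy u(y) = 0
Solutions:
 u(y) = C1 + y*log(y)/2 - y*log(583443) - y/2 + y*log(3)/2 + 9*y*log(2)


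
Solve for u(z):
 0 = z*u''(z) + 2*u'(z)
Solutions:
 u(z) = C1 + C2/z


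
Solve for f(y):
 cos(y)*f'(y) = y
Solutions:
 f(y) = C1 + Integral(y/cos(y), y)


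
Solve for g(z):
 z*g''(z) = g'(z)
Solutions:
 g(z) = C1 + C2*z^2


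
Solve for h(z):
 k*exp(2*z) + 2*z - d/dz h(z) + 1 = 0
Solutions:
 h(z) = C1 + k*exp(2*z)/2 + z^2 + z


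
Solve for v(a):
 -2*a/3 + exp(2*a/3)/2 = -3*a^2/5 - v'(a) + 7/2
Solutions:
 v(a) = C1 - a^3/5 + a^2/3 + 7*a/2 - 3*exp(2*a/3)/4


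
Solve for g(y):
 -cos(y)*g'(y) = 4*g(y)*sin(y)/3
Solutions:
 g(y) = C1*cos(y)^(4/3)


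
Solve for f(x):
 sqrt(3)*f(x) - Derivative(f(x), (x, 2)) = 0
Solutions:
 f(x) = C1*exp(-3^(1/4)*x) + C2*exp(3^(1/4)*x)


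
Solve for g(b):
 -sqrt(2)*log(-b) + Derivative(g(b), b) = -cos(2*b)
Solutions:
 g(b) = C1 + sqrt(2)*b*(log(-b) - 1) - sin(2*b)/2


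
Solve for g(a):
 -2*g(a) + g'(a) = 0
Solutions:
 g(a) = C1*exp(2*a)


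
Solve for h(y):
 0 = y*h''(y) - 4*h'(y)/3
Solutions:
 h(y) = C1 + C2*y^(7/3)


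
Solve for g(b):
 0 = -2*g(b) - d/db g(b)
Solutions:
 g(b) = C1*exp(-2*b)


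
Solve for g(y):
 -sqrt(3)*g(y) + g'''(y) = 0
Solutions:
 g(y) = C3*exp(3^(1/6)*y) + (C1*sin(3^(2/3)*y/2) + C2*cos(3^(2/3)*y/2))*exp(-3^(1/6)*y/2)


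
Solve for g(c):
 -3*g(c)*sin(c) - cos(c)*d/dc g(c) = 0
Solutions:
 g(c) = C1*cos(c)^3


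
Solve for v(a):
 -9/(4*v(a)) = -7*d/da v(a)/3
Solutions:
 v(a) = -sqrt(C1 + 378*a)/14
 v(a) = sqrt(C1 + 378*a)/14


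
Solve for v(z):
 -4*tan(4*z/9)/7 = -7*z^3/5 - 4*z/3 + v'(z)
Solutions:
 v(z) = C1 + 7*z^4/20 + 2*z^2/3 + 9*log(cos(4*z/9))/7


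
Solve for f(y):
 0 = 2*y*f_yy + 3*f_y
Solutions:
 f(y) = C1 + C2/sqrt(y)


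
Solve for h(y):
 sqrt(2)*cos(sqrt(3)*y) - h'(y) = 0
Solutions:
 h(y) = C1 + sqrt(6)*sin(sqrt(3)*y)/3


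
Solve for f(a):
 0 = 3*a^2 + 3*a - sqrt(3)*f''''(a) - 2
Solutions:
 f(a) = C1 + C2*a + C3*a^2 + C4*a^3 + sqrt(3)*a^6/360 + sqrt(3)*a^5/120 - sqrt(3)*a^4/36


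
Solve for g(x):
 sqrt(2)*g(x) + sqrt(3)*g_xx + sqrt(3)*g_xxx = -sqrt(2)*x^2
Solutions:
 g(x) = C1*exp(x*(-2 + (1 + 9*sqrt(6)/2 + sqrt(-4 + (2 + 9*sqrt(6))^2)/2)^(-1/3) + (1 + 9*sqrt(6)/2 + sqrt(-4 + (2 + 9*sqrt(6))^2)/2)^(1/3))/6)*sin(sqrt(3)*x*(-(1 + 9*sqrt(6)/2 + sqrt(-4 + (2 + 9*sqrt(6))^2)/2)^(1/3) + (1 + 9*sqrt(6)/2 + sqrt(-4 + (2 + 9*sqrt(6))^2)/2)^(-1/3))/6) + C2*exp(x*(-2 + (1 + 9*sqrt(6)/2 + sqrt(-4 + (2 + 9*sqrt(6))^2)/2)^(-1/3) + (1 + 9*sqrt(6)/2 + sqrt(-4 + (2 + 9*sqrt(6))^2)/2)^(1/3))/6)*cos(sqrt(3)*x*(-(1 + 9*sqrt(6)/2 + sqrt(-4 + (2 + 9*sqrt(6))^2)/2)^(1/3) + (1 + 9*sqrt(6)/2 + sqrt(-4 + (2 + 9*sqrt(6))^2)/2)^(-1/3))/6) + C3*exp(-x*((1 + 9*sqrt(6)/2 + sqrt(-4 + (2 + 9*sqrt(6))^2)/2)^(-1/3) + 1 + (1 + 9*sqrt(6)/2 + sqrt(-4 + (2 + 9*sqrt(6))^2)/2)^(1/3))/3) - x^2 + sqrt(6)


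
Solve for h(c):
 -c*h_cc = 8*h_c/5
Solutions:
 h(c) = C1 + C2/c^(3/5)


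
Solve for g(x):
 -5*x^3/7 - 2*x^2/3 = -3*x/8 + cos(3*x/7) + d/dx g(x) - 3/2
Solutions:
 g(x) = C1 - 5*x^4/28 - 2*x^3/9 + 3*x^2/16 + 3*x/2 - 7*sin(3*x/7)/3


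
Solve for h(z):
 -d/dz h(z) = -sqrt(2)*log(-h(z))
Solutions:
 -li(-h(z)) = C1 + sqrt(2)*z


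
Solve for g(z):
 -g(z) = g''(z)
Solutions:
 g(z) = C1*sin(z) + C2*cos(z)


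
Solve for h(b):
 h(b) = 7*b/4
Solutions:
 h(b) = 7*b/4


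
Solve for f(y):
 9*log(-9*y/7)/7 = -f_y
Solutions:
 f(y) = C1 - 9*y*log(-y)/7 + 9*y*(-2*log(3) + 1 + log(7))/7


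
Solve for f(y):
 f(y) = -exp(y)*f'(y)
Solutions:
 f(y) = C1*exp(exp(-y))


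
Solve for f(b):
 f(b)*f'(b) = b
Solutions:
 f(b) = -sqrt(C1 + b^2)
 f(b) = sqrt(C1 + b^2)


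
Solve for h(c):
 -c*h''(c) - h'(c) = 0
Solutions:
 h(c) = C1 + C2*log(c)


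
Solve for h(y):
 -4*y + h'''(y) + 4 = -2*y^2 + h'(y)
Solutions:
 h(y) = C1 + C2*exp(-y) + C3*exp(y) + 2*y^3/3 - 2*y^2 + 8*y


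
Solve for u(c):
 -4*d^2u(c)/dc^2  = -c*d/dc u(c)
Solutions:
 u(c) = C1 + C2*erfi(sqrt(2)*c/4)


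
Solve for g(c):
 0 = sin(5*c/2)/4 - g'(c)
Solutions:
 g(c) = C1 - cos(5*c/2)/10


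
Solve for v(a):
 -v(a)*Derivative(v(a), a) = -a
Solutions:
 v(a) = -sqrt(C1 + a^2)
 v(a) = sqrt(C1 + a^2)


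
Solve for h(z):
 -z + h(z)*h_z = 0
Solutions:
 h(z) = -sqrt(C1 + z^2)
 h(z) = sqrt(C1 + z^2)


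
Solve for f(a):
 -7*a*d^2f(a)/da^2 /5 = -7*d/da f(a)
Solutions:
 f(a) = C1 + C2*a^6
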